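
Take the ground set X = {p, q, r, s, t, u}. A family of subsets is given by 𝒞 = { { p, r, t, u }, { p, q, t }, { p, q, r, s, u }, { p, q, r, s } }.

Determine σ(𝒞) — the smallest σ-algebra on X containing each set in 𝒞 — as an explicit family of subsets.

Initial family (6 sets): { {  }, { p, q, t }, { p, q, r, s }, { p, r, t, u }, { p, q, r, s, u }, X }.
Iteration 1: 6 new —
  { t }  = { p, q, r, s, u }ᶜ
  { q, s }  = { p, r, t, u }ᶜ
  { t, u }  = { p, q, r, s }ᶜ
  { r, s, u }  = { p, q, t }ᶜ
  { p, q, r, s, t }  = { p, q, t } ∪ { p, q, r, s }
  { p, q, r, t, u }  = { p, r, t, u } ∪ { p, q, t }
  |family| = 12
Iteration 2 adds 9:
  { s }  = { p, q, r, t, u }ᶜ
  { u }  = { p, q, r, s, t }ᶜ
  { q, s, t }  = { t } ∪ { q, s }
  { p, q, s, t }  = { p, q, t } ∪ { q, s }
  { p, q, t, u }  = { t, u } ∪ { p, q, t }
  { q, r, s, u }  = { r, s, u } ∪ { q, s }
  { q, s, t, u }  = { t, u } ∪ { q, s }
  { r, s, t, u }  = { t, u } ∪ { r, s, u }
  { p, r, s, t, u }  = { p, r, t, u } ∪ { r, s, u }
  |family| = 21
Iteration 3: +13 →
  { q }  = { p, r, s, t, u }ᶜ
  { p, q }  = { r, s, t, u }ᶜ
  { p, r }  = { q, s, t, u }ᶜ
  { p, t }  = { q, r, s, u }ᶜ
  { r, s }  = { p, q, t, u }ᶜ
  { r, u }  = { p, q, s, t }ᶜ
  { s, t }  = { t } ∪ { s }
  { s, u }  = { u } ∪ { s }
  { p, r, u }  = { q, s, t }ᶜ
  { q, s, u }  = { q, s } ∪ { u }
  { s, t, u }  = { t, u } ∪ { s }
  { p, q, s, t, u }  = { t, u } ∪ { p, q, s, t }
  { q, r, s, t, u }  = { t, u } ∪ { q, r, s, u }
  |family| = 34
Iteration 4: +23 →
  { p }  = { q, r, s, t, u }ᶜ
  { r }  = { p, q, s, t, u }ᶜ
  { q, t }  = { q } ∪ { t }
  { q, u }  = { q } ∪ { u }
  { p, q, r }  = { s, t, u }ᶜ
  { p, q, s }  = { p, q } ∪ { s }
  { p, q, u }  = { p, q } ∪ { u }
  { p, r, s }  = { r, s } ∪ { p, r }
  { p, r, t }  = { q, s, u }ᶜ
  { p, s, t }  = { s, t } ∪ { p, t }
  { p, t, u }  = { t, u } ∪ { p, t }
  { q, r, s }  = { r, s } ∪ { q }
  { q, r, u }  = { q } ∪ { r, u }
  { q, t, u }  = { t, u } ∪ { q }
  { r, s, t }  = { r, s } ∪ { t }
  { r, t, u }  = { t, u } ∪ { r, u }
  { p, q, r, t }  = { s, u }ᶜ
  { p, q, r, u }  = { s, t }ᶜ
  { p, q, s, u }  = { q, s, u } ∪ { p, q }
  { p, r, s, t }  = { r, s } ∪ { p, t }
  { p, r, s, u }  = { r, s } ∪ { p, r, u }
  { p, s, t, u }  = { p, t } ∪ { s, u }
  { q, r, s, t }  = { r, s } ∪ { q, s, t }
  |family| = 57
Iteration 5 adds 7:
  { p, s }  = { s } ∪ { p }
  { p, u }  = { q, r, s, t }ᶜ
  { q, r }  = { p, s, t, u }ᶜ
  { r, t }  = { p, q, s, u }ᶜ
  { p, s, u }  = { s, u } ∪ { p }
  { q, r, t }  = { q, t } ∪ { r }
  { q, r, t, u }  = { q, t } ∪ { q, r, u }
  |family| = 64
After Iteration 6 the family is unchanged; done.

|σ(𝒞)| = 64.  σ(𝒞) = { {  }, { p }, { q }, { r }, { s }, { t }, { u }, { p, q }, { p, r }, { p, s }, { p, t }, { p, u }, { q, r }, { q, s }, { q, t }, { q, u }, { r, s }, { r, t }, { r, u }, { s, t }, { s, u }, { t, u }, { p, q, r }, { p, q, s }, { p, q, t }, { p, q, u }, { p, r, s }, { p, r, t }, { p, r, u }, { p, s, t }, { p, s, u }, { p, t, u }, { q, r, s }, { q, r, t }, { q, r, u }, { q, s, t }, { q, s, u }, { q, t, u }, { r, s, t }, { r, s, u }, { r, t, u }, { s, t, u }, { p, q, r, s }, { p, q, r, t }, { p, q, r, u }, { p, q, s, t }, { p, q, s, u }, { p, q, t, u }, { p, r, s, t }, { p, r, s, u }, { p, r, t, u }, { p, s, t, u }, { q, r, s, t }, { q, r, s, u }, { q, r, t, u }, { q, s, t, u }, { r, s, t, u }, { p, q, r, s, t }, { p, q, r, s, u }, { p, q, r, t, u }, { p, q, s, t, u }, { p, r, s, t, u }, { q, r, s, t, u }, X }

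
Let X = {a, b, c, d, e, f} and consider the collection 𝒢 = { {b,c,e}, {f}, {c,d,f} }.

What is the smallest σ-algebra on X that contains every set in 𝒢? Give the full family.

Begin from { {}, {f}, {b,c,e}, {c,d,f}, X } (that is, 𝒢 plus ∅ and X).
Step 1 adds 5:
  {a,b,e}  = {c,d,f}ᶜ
  {a,d,f}  = {b,c,e}ᶜ
  {b,c,e,f}  = {b,c,e} ∪ {f}
  {a,b,c,d,e}  = {f}ᶜ
  {b,c,d,e,f}  = {b,c,e} ∪ {c,d,f}
  (now 10)
Step 2: 7 new —
  {a}  = {b,c,d,e,f}ᶜ
  {a,d}  = {b,c,e,f}ᶜ
  {a,b,c,e}  = {a,b,e} ∪ {b,c,e}
  {a,b,e,f}  = {f} ∪ {a,b,e}
  {a,c,d,f}  = {a,d,f} ∪ {c,d,f}
  {a,b,c,e,f}  = {a,b,e} ∪ {b,c,e,f}
  {a,b,d,e,f}  = {a,d,f} ∪ {a,b,e}
  (now 17)
Step 3: 7 new —
  {c}  = {a,b,d,e,f}ᶜ
  {d}  = {a,b,c,e,f}ᶜ
  {a,f}  = {f} ∪ {a}
  {b,e}  = {a,c,d,f}ᶜ
  {c,d}  = {a,b,e,f}ᶜ
  {d,f}  = {a,b,c,e}ᶜ
  {a,b,d,e}  = {a,b,e} ∪ {a,d}
  (now 24)
Step 4. New:
  {a,c}  = {a} ∪ {c}
  {c,f}  = {a,b,d,e}ᶜ
  {a,c,d}  = {c,d} ∪ {a}
  {a,c,f}  = {a,f} ∪ {c}
  {b,d,e}  = {b,e} ∪ {d}
  {b,e,f}  = {b,e} ∪ {f}
  {b,c,d,e}  = {a,f}ᶜ
  {b,d,e,f}  = {b,e} ∪ {d,f}
  (now 32)
Step 5: stable.

σ(𝒢) = { {}, {a}, {c}, {d}, {f}, {a,c}, {a,d}, {a,f}, {b,e}, {c,d}, {c,f}, {d,f}, {a,b,e}, {a,c,d}, {a,c,f}, {a,d,f}, {b,c,e}, {b,d,e}, {b,e,f}, {c,d,f}, {a,b,c,e}, {a,b,d,e}, {a,b,e,f}, {a,c,d,f}, {b,c,d,e}, {b,c,e,f}, {b,d,e,f}, {a,b,c,d,e}, {a,b,c,e,f}, {a,b,d,e,f}, {b,c,d,e,f}, X }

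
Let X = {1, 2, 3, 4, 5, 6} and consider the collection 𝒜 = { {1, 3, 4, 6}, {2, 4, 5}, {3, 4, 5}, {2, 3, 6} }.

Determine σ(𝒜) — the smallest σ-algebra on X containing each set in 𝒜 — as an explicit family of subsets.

σ(𝒜) = { {}, {1}, {2}, {3}, {4}, {5}, {6}, {1, 2}, {1, 3}, {1, 4}, {1, 5}, {1, 6}, {2, 3}, {2, 4}, {2, 5}, {2, 6}, {3, 4}, {3, 5}, {3, 6}, {4, 5}, {4, 6}, {5, 6}, {1, 2, 3}, {1, 2, 4}, {1, 2, 5}, {1, 2, 6}, {1, 3, 4}, {1, 3, 5}, {1, 3, 6}, {1, 4, 5}, {1, 4, 6}, {1, 5, 6}, {2, 3, 4}, {2, 3, 5}, {2, 3, 6}, {2, 4, 5}, {2, 4, 6}, {2, 5, 6}, {3, 4, 5}, {3, 4, 6}, {3, 5, 6}, {4, 5, 6}, {1, 2, 3, 4}, {1, 2, 3, 5}, {1, 2, 3, 6}, {1, 2, 4, 5}, {1, 2, 4, 6}, {1, 2, 5, 6}, {1, 3, 4, 5}, {1, 3, 4, 6}, {1, 3, 5, 6}, {1, 4, 5, 6}, {2, 3, 4, 5}, {2, 3, 4, 6}, {2, 3, 5, 6}, {2, 4, 5, 6}, {3, 4, 5, 6}, {1, 2, 3, 4, 5}, {1, 2, 3, 4, 6}, {1, 2, 3, 5, 6}, {1, 2, 4, 5, 6}, {1, 3, 4, 5, 6}, {2, 3, 4, 5, 6}, X }

Check:
Begin from { {}, {2, 3, 6}, {2, 4, 5}, {3, 4, 5}, {1, 3, 4, 6}, X } (that is, 𝒜 plus ∅ and X).
Step 1: 8 new —
  {2, 5}  = X∖{1, 3, 4, 6}
  {1, 2, 6}  = X∖{3, 4, 5}
  {1, 3, 6}  = X∖{2, 4, 5}
  {1, 4, 5}  = X∖{2, 3, 6}
  {2, 3, 4, 5}  = {3, 4, 5} ∪ {2, 4, 5}
  {1, 2, 3, 4, 6}  = {1, 3, 4, 6} ∪ {2, 3, 6}
  {1, 3, 4, 5, 6}  = {3, 4, 5} ∪ {1, 3, 4, 6}
  {2, 3, 4, 5, 6}  = {3, 4, 5} ∪ {2, 3, 6}
Step 2: +12 →
  {1}  = X∖{2, 3, 4, 5, 6}
  {2}  = X∖{1, 3, 4, 5, 6}
  {5}  = X∖{1, 2, 3, 4, 6}
  {1, 6}  = X∖{2, 3, 4, 5}
  {1, 2, 3, 6}  = {1, 3, 6} ∪ {2, 3, 6}
  {1, 2, 4, 5}  = {1, 4, 5} ∪ {2, 5}
  {1, 2, 5, 6}  = {2, 5} ∪ {1, 2, 6}
  {1, 3, 4, 5}  = {1, 4, 5} ∪ {3, 4, 5}
  {2, 3, 5, 6}  = {2, 5} ∪ {2, 3, 6}
  {1, 2, 3, 4, 5}  = {1, 4, 5} ∪ {2, 3, 4, 5}
  {1, 2, 3, 5, 6}  = {2, 5} ∪ {1, 3, 6}
  {1, 2, 4, 5, 6}  = {1, 4, 5} ∪ {1, 2, 6}
Step 3 (14 new):
  {3}  = X∖{1, 2, 4, 5, 6}
  {4}  = X∖{1, 2, 3, 5, 6}
  {6}  = X∖{1, 2, 3, 4, 5}
  {1, 2}  = {2} ∪ {1}
  {1, 4}  = X∖{2, 3, 5, 6}
  {1, 5}  = {5} ∪ {1}
  {2, 6}  = X∖{1, 3, 4, 5}
  {3, 4}  = X∖{1, 2, 5, 6}
  {3, 6}  = X∖{1, 2, 4, 5}
  {4, 5}  = X∖{1, 2, 3, 6}
  {1, 2, 5}  = {2, 5} ∪ {1}
  {1, 5, 6}  = {1, 6} ∪ {5}
  {1, 3, 5, 6}  = {1, 3, 6} ∪ {5}
  {1, 4, 5, 6}  = {1, 6} ∪ {1, 4, 5}
Step 4: 24 new —
  {1, 3}  = {3} ∪ {1}
  {2, 3}  = X∖{1, 4, 5, 6}
  {2, 4}  = X∖{1, 3, 5, 6}
  {3, 5}  = {3} ∪ {5}
  {4, 6}  = {4} ∪ {6}
  {5, 6}  = {6} ∪ {5}
  {1, 2, 3}  = {1, 2} ∪ {3}
  {1, 2, 4}  = {2} ∪ {1, 4}
  {1, 3, 4}  = {3, 4} ∪ {1}
  {1, 3, 5}  = {3} ∪ {1, 5}
  {1, 4, 6}  = {1, 6} ∪ {4}
  {2, 3, 4}  = X∖{1, 5, 6}
  {2, 3, 5}  = {3} ∪ {2, 5}
  {2, 4, 6}  = {2, 6} ∪ {4}
  {2, 5, 6}  = {2, 6} ∪ {2, 5}
  {3, 4, 6}  = X∖{1, 2, 5}
  {3, 5, 6}  = {3, 6} ∪ {5}
  {4, 5, 6}  = {4, 5} ∪ {6}
  {1, 2, 3, 4}  = {3, 4} ∪ {1, 2}
  {1, 2, 3, 5}  = {3} ∪ {1, 2, 5}
  {1, 2, 4, 6}  = {2, 6} ∪ {1, 4}
  {2, 3, 4, 6}  = X∖{1, 5}
  {2, 4, 5, 6}  = {4, 5} ∪ {2, 6}
  {3, 4, 5, 6}  = X∖{1, 2}
Step 5 adds nothing — fixpoint reached.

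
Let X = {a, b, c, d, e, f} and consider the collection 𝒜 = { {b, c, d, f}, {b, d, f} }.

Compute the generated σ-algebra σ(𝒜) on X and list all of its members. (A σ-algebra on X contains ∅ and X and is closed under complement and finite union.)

Answer: σ(𝒜) = { {}, {c}, {a, e}, {a, c, e}, {b, d, f}, {b, c, d, f}, {a, b, d, e, f}, X }

Working:
Seed the family with 𝒜 together with ∅ and X: { {}, {b, d, f}, {b, c, d, f}, X }.
Step 1 adds 2:
  {a, e}  = complement {b, c, d, f}
  {a, c, e}  = complement {b, d, f}
  |family| = 6
Step 2. New:
  {a, b, d, e, f}  = {b, d, f} ∪ {a, e}
  |family| = 7
Step 3: 1 new —
  {c}  = complement {a, b, d, e, f}
  |family| = 8
Step 4: stable.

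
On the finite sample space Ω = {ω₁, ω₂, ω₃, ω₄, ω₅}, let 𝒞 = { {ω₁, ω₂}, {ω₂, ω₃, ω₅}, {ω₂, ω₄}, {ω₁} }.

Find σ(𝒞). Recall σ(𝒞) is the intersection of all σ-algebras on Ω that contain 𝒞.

Initial family (6 sets): { {}, {ω₁}, {ω₁, ω₂}, {ω₂, ω₄}, {ω₂, ω₃, ω₅}, Ω }.
Step 1 (6 new):
  {ω₁, ω₄}  = complement {ω₂, ω₃, ω₅}
  {ω₁, ω₂, ω₄}  = {ω₁, ω₂} ∪ {ω₂, ω₄}
  {ω₁, ω₃, ω₅}  = complement {ω₂, ω₄}
  {ω₃, ω₄, ω₅}  = complement {ω₁, ω₂}
  {ω₁, ω₂, ω₃, ω₅}  = {ω₂, ω₃, ω₅} ∪ {ω₁, ω₂}
  {ω₂, ω₃, ω₄, ω₅}  = complement {ω₁}
  (now 12)
Step 2. New:
  {ω₄}  = complement {ω₁, ω₂, ω₃, ω₅}
  {ω₃, ω₅}  = complement {ω₁, ω₂, ω₄}
  {ω₁, ω₃, ω₄, ω₅}  = {ω₃, ω₄, ω₅} ∪ {ω₁, ω₃, ω₅}
  (now 15)
Step 3: +1 →
  {ω₂}  = complement {ω₁, ω₃, ω₄, ω₅}
  (now 16)
Step 4: stable.

|σ(𝒞)| = 16.  σ(𝒞) = { {}, {ω₁}, {ω₂}, {ω₄}, {ω₁, ω₂}, {ω₁, ω₄}, {ω₂, ω₄}, {ω₃, ω₅}, {ω₁, ω₂, ω₄}, {ω₁, ω₃, ω₅}, {ω₂, ω₃, ω₅}, {ω₃, ω₄, ω₅}, {ω₁, ω₂, ω₃, ω₅}, {ω₁, ω₃, ω₄, ω₅}, {ω₂, ω₃, ω₄, ω₅}, Ω }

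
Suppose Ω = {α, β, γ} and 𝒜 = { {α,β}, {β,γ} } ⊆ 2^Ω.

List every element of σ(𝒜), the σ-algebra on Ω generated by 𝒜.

Begin from { ∅, {α,β}, {β,γ}, Ω } (that is, 𝒜 plus ∅ and Ω).
Round 1 adds 2:
  {α}  = complement {β,γ}
  {γ}  = complement {α,β}
  — 6 sets.
Round 2: 1 new —
  {α,γ}  = {γ} ∪ {α}
  — 7 sets.
Round 3: +1 →
  {β}  = complement {α,γ}
  — 8 sets.
Round 4: no new sets; the family is a σ-algebra.

Therefore σ(𝒜) = { ∅, {α}, {β}, {γ}, {α,β}, {α,γ}, {β,γ}, Ω } (|σ(𝒜)| = 8).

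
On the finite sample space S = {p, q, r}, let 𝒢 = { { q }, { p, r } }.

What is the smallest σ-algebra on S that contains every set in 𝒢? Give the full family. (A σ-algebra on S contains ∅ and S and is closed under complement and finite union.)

Begin from { ∅, { q }, { p, r }, S } (that is, 𝒢 plus ∅ and S).
After Iteration 1 the family is unchanged; done.

Hence σ(𝒢) has 4 members: { ∅, { q }, { p, r }, S }.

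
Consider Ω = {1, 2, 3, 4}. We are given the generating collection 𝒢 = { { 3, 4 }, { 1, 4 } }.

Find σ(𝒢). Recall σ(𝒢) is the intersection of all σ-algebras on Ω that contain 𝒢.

σ(𝒢) = { ∅, { 1 }, { 2 }, { 3 }, { 4 }, { 1, 2 }, { 1, 3 }, { 1, 4 }, { 2, 3 }, { 2, 4 }, { 3, 4 }, { 1, 2, 3 }, { 1, 2, 4 }, { 1, 3, 4 }, { 2, 3, 4 }, Ω }

Check:
Begin from { ∅, { 1, 4 }, { 3, 4 }, Ω } (that is, 𝒢 plus ∅ and Ω).
Iteration 1 adds 3:
  { 1, 2 }  = Ω∖{ 3, 4 }
  { 2, 3 }  = Ω∖{ 1, 4 }
  { 1, 3, 4 }  = { 3, 4 } ∪ { 1, 4 }
  [7 total]
Iteration 2: +4 →
  { 2 }  = Ω∖{ 1, 3, 4 }
  { 1, 2, 3 }  = { 2, 3 } ∪ { 1, 2 }
  { 1, 2, 4 }  = { 1, 4 } ∪ { 1, 2 }
  { 2, 3, 4 }  = { 3, 4 } ∪ { 2, 3 }
  [11 total]
Iteration 3 (3 new):
  { 1 }  = Ω∖{ 2, 3, 4 }
  { 3 }  = Ω∖{ 1, 2, 4 }
  { 4 }  = Ω∖{ 1, 2, 3 }
  [14 total]
Iteration 4 adds 2:
  { 1, 3 }  = { 3 } ∪ { 1 }
  { 2, 4 }  = { 4 } ∪ { 2 }
  [16 total]
Iteration 5 adds nothing — fixpoint reached.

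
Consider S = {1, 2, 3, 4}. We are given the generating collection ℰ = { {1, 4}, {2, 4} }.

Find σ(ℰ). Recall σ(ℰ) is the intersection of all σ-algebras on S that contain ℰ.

Initial family (4 sets): { ∅, {1, 4}, {2, 4}, S }.
Iteration 1: 3 new —
  {1, 3}  = {2, 4}ᶜ
  {2, 3}  = {1, 4}ᶜ
  {1, 2, 4}  = {2, 4} ∪ {1, 4}
  (now 7)
Iteration 2: +4 →
  {3}  = {1, 2, 4}ᶜ
  {1, 2, 3}  = {2, 3} ∪ {1, 3}
  {1, 3, 4}  = {1, 4} ∪ {1, 3}
  {2, 3, 4}  = {2, 3} ∪ {2, 4}
  (now 11)
Iteration 3: 3 new —
  {1}  = {2, 3, 4}ᶜ
  {2}  = {1, 3, 4}ᶜ
  {4}  = {1, 2, 3}ᶜ
  (now 14)
Iteration 4: +2 →
  {1, 2}  = {2} ∪ {1}
  {3, 4}  = {3} ∪ {4}
  (now 16)
Iteration 5 adds nothing — fixpoint reached.

Therefore σ(ℰ) = { ∅, {1}, {2}, {3}, {4}, {1, 2}, {1, 3}, {1, 4}, {2, 3}, {2, 4}, {3, 4}, {1, 2, 3}, {1, 2, 4}, {1, 3, 4}, {2, 3, 4}, S } (|σ(ℰ)| = 16).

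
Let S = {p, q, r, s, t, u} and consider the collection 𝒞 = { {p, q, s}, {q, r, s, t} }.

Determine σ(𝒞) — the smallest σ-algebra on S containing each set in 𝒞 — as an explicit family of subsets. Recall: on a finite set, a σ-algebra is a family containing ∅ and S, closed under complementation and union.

Take S₀ = 𝒞 ∪ {∅, S} = { {}, {p, q, s}, {q, r, s, t}, S }.
Pass 1 (3 new):
  {p, u}  = {q, r, s, t}ᶜ
  {r, t, u}  = {p, q, s}ᶜ
  {p, q, r, s, t}  = {p, q, s} ∪ {q, r, s, t}
  |family| = 7
Pass 2 adds 4:
  {u}  = {p, q, r, s, t}ᶜ
  {p, q, s, u}  = {p, u} ∪ {p, q, s}
  {p, r, t, u}  = {r, t, u} ∪ {p, u}
  {q, r, s, t, u}  = {r, t, u} ∪ {q, r, s, t}
  |family| = 11
Pass 3: +3 →
  {p}  = {q, r, s, t, u}ᶜ
  {q, s}  = {p, r, t, u}ᶜ
  {r, t}  = {p, q, s, u}ᶜ
  |family| = 14
Pass 4: 2 new —
  {p, r, t}  = {r, t} ∪ {p}
  {q, s, u}  = {q, s} ∪ {u}
  |family| = 16
Pass 5: stable.

Therefore σ(𝒞) = { {}, {p}, {u}, {p, u}, {q, s}, {r, t}, {p, q, s}, {p, r, t}, {q, s, u}, {r, t, u}, {p, q, s, u}, {p, r, t, u}, {q, r, s, t}, {p, q, r, s, t}, {q, r, s, t, u}, S } (|σ(𝒞)| = 16).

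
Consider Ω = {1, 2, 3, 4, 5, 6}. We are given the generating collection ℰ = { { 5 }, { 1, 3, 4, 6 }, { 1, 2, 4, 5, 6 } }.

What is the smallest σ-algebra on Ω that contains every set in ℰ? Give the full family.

Answer: σ(ℰ) = { {  }, { 2 }, { 3 }, { 5 }, { 2, 3 }, { 2, 5 }, { 3, 5 }, { 1, 4, 6 }, { 2, 3, 5 }, { 1, 2, 4, 6 }, { 1, 3, 4, 6 }, { 1, 4, 5, 6 }, { 1, 2, 3, 4, 6 }, { 1, 2, 4, 5, 6 }, { 1, 3, 4, 5, 6 }, Ω }

Check:
Seed the family with ℰ together with ∅ and Ω: { {  }, { 5 }, { 1, 3, 4, 6 }, { 1, 2, 4, 5, 6 }, Ω }.
Step 1 (4 new):
  { 3 }  = Ω∖{ 1, 2, 4, 5, 6 }
  { 2, 5 }  = Ω∖{ 1, 3, 4, 6 }
  { 1, 2, 3, 4, 6 }  = Ω∖{ 5 }
  { 1, 3, 4, 5, 6 }  = { 1, 3, 4, 6 } ∪ { 5 }
  — 9 sets.
Step 2 (3 new):
  { 2 }  = Ω∖{ 1, 3, 4, 5, 6 }
  { 3, 5 }  = { 5 } ∪ { 3 }
  { 2, 3, 5 }  = { 2, 5 } ∪ { 3 }
  — 12 sets.
Step 3 adds 3:
  { 2, 3 }  = { 3 } ∪ { 2 }
  { 1, 4, 6 }  = Ω∖{ 2, 3, 5 }
  { 1, 2, 4, 6 }  = Ω∖{ 3, 5 }
  — 15 sets.
Step 4 (1 new):
  { 1, 4, 5, 6 }  = Ω∖{ 2, 3 }
  — 16 sets.
Step 5: closed — nothing new.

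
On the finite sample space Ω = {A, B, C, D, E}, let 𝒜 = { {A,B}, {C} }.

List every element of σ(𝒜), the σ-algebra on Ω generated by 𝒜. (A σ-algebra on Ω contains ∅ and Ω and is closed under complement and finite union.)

σ(𝒜) (8 sets): { {}, {C}, {A,B}, {D,E}, {A,B,C}, {C,D,E}, {A,B,D,E}, Ω }

Working:
Take S₀ = 𝒜 ∪ {∅, Ω} = { {}, {C}, {A,B}, Ω }.
Pass 1 (3 new):
  {A,B,C}  = {A,B} ∪ {C}
  {C,D,E}  = ᶜ of {A,B}
  {A,B,D,E}  = ᶜ of {C}
  [7 total]
Pass 2: +1 →
  {D,E}  = ᶜ of {A,B,C}
  [8 total]
Pass 3: stable.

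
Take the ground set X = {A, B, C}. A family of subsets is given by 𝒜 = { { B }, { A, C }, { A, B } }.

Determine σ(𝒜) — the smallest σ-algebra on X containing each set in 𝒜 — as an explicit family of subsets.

Take S₀ = 𝒜 ∪ {∅, X} = { {  }, { B }, { A, B }, { A, C }, X }.
Step 1 (1 new):
  { C }  = { A, B }ᶜ
  (now 6)
Step 2 (1 new):
  { B, C }  = { C } ∪ { B }
  (now 7)
Step 3 (1 new):
  { A }  = { B, C }ᶜ
  (now 8)
Step 4: stable.

Hence σ(𝒜) has 8 members: { {  }, { A }, { B }, { C }, { A, B }, { A, C }, { B, C }, X }.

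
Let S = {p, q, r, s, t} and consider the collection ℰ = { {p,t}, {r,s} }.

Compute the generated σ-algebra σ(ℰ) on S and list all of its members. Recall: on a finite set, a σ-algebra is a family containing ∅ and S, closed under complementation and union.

Initial family (4 sets): { {}, {p,t}, {r,s}, S }.
Step 1: 3 new —
  {p,q,t}  = S∖{r,s}
  {q,r,s}  = S∖{p,t}
  {p,r,s,t}  = {p,t} ∪ {r,s}
  |family| = 7
Step 2. New:
  {q}  = S∖{p,r,s,t}
  |family| = 8
Step 3 adds nothing — fixpoint reached.

Therefore σ(ℰ) = { {}, {q}, {p,t}, {r,s}, {p,q,t}, {q,r,s}, {p,r,s,t}, S } (|σ(ℰ)| = 8).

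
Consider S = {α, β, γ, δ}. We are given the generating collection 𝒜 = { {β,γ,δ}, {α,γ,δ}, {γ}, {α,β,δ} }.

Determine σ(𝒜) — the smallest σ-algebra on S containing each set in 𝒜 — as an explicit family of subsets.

Start: 𝒜 ∪ {∅, S} = { {}, {γ}, {α,β,δ}, {α,γ,δ}, {β,γ,δ}, S }.
Pass 1 adds 2:
  {α}  = {β,γ,δ}ᶜ
  {β}  = {α,γ,δ}ᶜ
Pass 2: 3 new —
  {α,β}  = {β} ∪ {α}
  {α,γ}  = {γ} ∪ {α}
  {β,γ}  = {γ} ∪ {β}
Pass 3 adds 4:
  {α,δ}  = {β,γ}ᶜ
  {β,δ}  = {α,γ}ᶜ
  {γ,δ}  = {α,β}ᶜ
  {α,β,γ}  = {γ} ∪ {α,β}
Pass 4: 1 new —
  {δ}  = {α,β,γ}ᶜ
Pass 5 adds nothing — fixpoint reached.

Therefore σ(𝒜) = { {}, {α}, {β}, {γ}, {δ}, {α,β}, {α,γ}, {α,δ}, {β,γ}, {β,δ}, {γ,δ}, {α,β,γ}, {α,β,δ}, {α,γ,δ}, {β,γ,δ}, S } (|σ(𝒜)| = 16).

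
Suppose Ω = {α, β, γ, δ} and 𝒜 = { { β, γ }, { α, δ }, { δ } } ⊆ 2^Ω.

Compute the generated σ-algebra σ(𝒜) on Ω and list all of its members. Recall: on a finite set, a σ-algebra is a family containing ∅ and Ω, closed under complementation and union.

σ(𝒜) = { {  }, { α }, { δ }, { α, δ }, { β, γ }, { α, β, γ }, { β, γ, δ }, Ω }

Working:
Seed the family with 𝒜 together with ∅ and Ω: { {  }, { δ }, { α, δ }, { β, γ }, Ω }.
Iteration 1 adds 2:
  { α, β, γ }  = Ω∖{ δ }
  { β, γ, δ }  = { β, γ } ∪ { δ }
  — 7 sets.
Iteration 2: +1 →
  { α }  = Ω∖{ β, γ, δ }
  — 8 sets.
Iteration 3: closed — nothing new.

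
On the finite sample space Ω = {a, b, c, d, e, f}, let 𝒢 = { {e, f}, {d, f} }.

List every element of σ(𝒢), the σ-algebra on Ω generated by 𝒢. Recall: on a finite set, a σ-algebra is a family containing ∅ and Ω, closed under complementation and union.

Answer: σ(𝒢) = { {}, {d}, {e}, {f}, {d, e}, {d, f}, {e, f}, {a, b, c}, {d, e, f}, {a, b, c, d}, {a, b, c, e}, {a, b, c, f}, {a, b, c, d, e}, {a, b, c, d, f}, {a, b, c, e, f}, Ω }

Trace:
Start: 𝒢 ∪ {∅, Ω} = { {}, {d, f}, {e, f}, Ω }.
Round 1: 3 new —
  {d, e, f}  = {e, f} ∪ {d, f}
  {a, b, c, d}  = ᶜ of {e, f}
  {a, b, c, e}  = ᶜ of {d, f}
  — 7 sets.
Round 2: 4 new —
  {a, b, c}  = ᶜ of {d, e, f}
  {a, b, c, d, e}  = {a, b, c, d} ∪ {a, b, c, e}
  {a, b, c, d, f}  = {a, b, c, d} ∪ {d, f}
  {a, b, c, e, f}  = {e, f} ∪ {a, b, c, e}
  — 11 sets.
Round 3: 3 new —
  {d}  = ᶜ of {a, b, c, e, f}
  {e}  = ᶜ of {a, b, c, d, f}
  {f}  = ᶜ of {a, b, c, d, e}
  — 14 sets.
Round 4: +2 →
  {d, e}  = {d} ∪ {e}
  {a, b, c, f}  = {a, b, c} ∪ {f}
  — 16 sets.
Round 5: closed — nothing new.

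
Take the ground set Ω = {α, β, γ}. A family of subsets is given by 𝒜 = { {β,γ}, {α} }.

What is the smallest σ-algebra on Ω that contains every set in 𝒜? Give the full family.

|σ(𝒜)| = 4.  σ(𝒜) = { {}, {α}, {β,γ}, Ω }

Working:
Start: 𝒜 ∪ {∅, Ω} = { {}, {α}, {β,γ}, Ω }.
Round 1: closed — nothing new.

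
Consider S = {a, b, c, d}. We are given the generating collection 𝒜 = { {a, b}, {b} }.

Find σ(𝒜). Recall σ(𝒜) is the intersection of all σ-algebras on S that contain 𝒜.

σ(𝒜) (8 sets): { {}, {a}, {b}, {a, b}, {c, d}, {a, c, d}, {b, c, d}, S }

Derivation:
Initial family (4 sets): { {}, {b}, {a, b}, S }.
Pass 1: +2 →
  {c, d}  = S∖{a, b}
  {a, c, d}  = S∖{b}
  [6 total]
Pass 2 adds 1:
  {b, c, d}  = {c, d} ∪ {b}
  [7 total]
Pass 3. New:
  {a}  = S∖{b, c, d}
  [8 total]
Pass 4: closed — nothing new.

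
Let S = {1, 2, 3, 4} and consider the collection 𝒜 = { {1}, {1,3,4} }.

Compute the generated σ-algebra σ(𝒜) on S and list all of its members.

σ(𝒜) (8 sets): { {}, {1}, {2}, {1,2}, {3,4}, {1,3,4}, {2,3,4}, S }

Working:
Begin from { {}, {1}, {1,3,4}, S } (that is, 𝒜 plus ∅ and S).
Step 1: 2 new —
  {2}  = {1,3,4}ᶜ
  {2,3,4}  = {1}ᶜ
  |family| = 6
Step 2: +1 →
  {1,2}  = {2} ∪ {1}
  |family| = 7
Step 3: +1 →
  {3,4}  = {1,2}ᶜ
  |family| = 8
Step 4: stable.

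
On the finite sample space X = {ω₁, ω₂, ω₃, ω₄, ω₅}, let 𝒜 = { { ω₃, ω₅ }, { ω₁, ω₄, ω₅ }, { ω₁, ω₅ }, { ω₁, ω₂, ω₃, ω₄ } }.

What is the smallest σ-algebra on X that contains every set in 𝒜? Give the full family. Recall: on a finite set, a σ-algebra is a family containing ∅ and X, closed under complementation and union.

Begin from { {}, { ω₁, ω₅ }, { ω₃, ω₅ }, { ω₁, ω₄, ω₅ }, { ω₁, ω₂, ω₃, ω₄ }, X } (that is, 𝒜 plus ∅ and X).
Iteration 1. New:
  { ω₅ }  = complement { ω₁, ω₂, ω₃, ω₄ }
  { ω₂, ω₃ }  = complement { ω₁, ω₄, ω₅ }
  { ω₁, ω₂, ω₄ }  = complement { ω₃, ω₅ }
  { ω₁, ω₃, ω₅ }  = { ω₁, ω₅ } ∪ { ω₃, ω₅ }
  { ω₂, ω₃, ω₄ }  = complement { ω₁, ω₅ }
  { ω₁, ω₃, ω₄, ω₅ }  = { ω₁, ω₄, ω₅ } ∪ { ω₃, ω₅ }
  |family| = 12
Iteration 2: 6 new —
  { ω₂ }  = complement { ω₁, ω₃, ω₄, ω₅ }
  { ω₂, ω₄ }  = complement { ω₁, ω₃, ω₅ }
  { ω₂, ω₃, ω₅ }  = { ω₅ } ∪ { ω₂, ω₃ }
  { ω₁, ω₂, ω₃, ω₅ }  = { ω₁, ω₃, ω₅ } ∪ { ω₂, ω₃ }
  { ω₁, ω₂, ω₄, ω₅ }  = { ω₁, ω₄, ω₅ } ∪ { ω₁, ω₂, ω₄ }
  { ω₂, ω₃, ω₄, ω₅ }  = { ω₂, ω₃, ω₄ } ∪ { ω₅ }
  |family| = 18
Iteration 3 adds 7:
  { ω₁ }  = complement { ω₂, ω₃, ω₄, ω₅ }
  { ω₃ }  = complement { ω₁, ω₂, ω₄, ω₅ }
  { ω₄ }  = complement { ω₁, ω₂, ω₃, ω₅ }
  { ω₁, ω₄ }  = complement { ω₂, ω₃, ω₅ }
  { ω₂, ω₅ }  = { ω₂ } ∪ { ω₅ }
  { ω₁, ω₂, ω₅ }  = { ω₁, ω₅ } ∪ { ω₂ }
  { ω₂, ω₄, ω₅ }  = { ω₂, ω₄ } ∪ { ω₅ }
  |family| = 25
Iteration 4 adds 7:
  { ω₁, ω₂ }  = { ω₂ } ∪ { ω₁ }
  { ω₁, ω₃ }  = complement { ω₂, ω₄, ω₅ }
  { ω₃, ω₄ }  = complement { ω₁, ω₂, ω₅ }
  { ω₄, ω₅ }  = { ω₅ } ∪ { ω₄ }
  { ω₁, ω₂, ω₃ }  = { ω₂, ω₃ } ∪ { ω₁ }
  { ω₁, ω₃, ω₄ }  = complement { ω₂, ω₅ }
  { ω₃, ω₄, ω₅ }  = { ω₄ } ∪ { ω₃, ω₅ }
  |family| = 32
After Iteration 5 the family is unchanged; done.

Therefore σ(𝒜) = { {}, { ω₁ }, { ω₂ }, { ω₃ }, { ω₄ }, { ω₅ }, { ω₁, ω₂ }, { ω₁, ω₃ }, { ω₁, ω₄ }, { ω₁, ω₅ }, { ω₂, ω₃ }, { ω₂, ω₄ }, { ω₂, ω₅ }, { ω₃, ω₄ }, { ω₃, ω₅ }, { ω₄, ω₅ }, { ω₁, ω₂, ω₃ }, { ω₁, ω₂, ω₄ }, { ω₁, ω₂, ω₅ }, { ω₁, ω₃, ω₄ }, { ω₁, ω₃, ω₅ }, { ω₁, ω₄, ω₅ }, { ω₂, ω₃, ω₄ }, { ω₂, ω₃, ω₅ }, { ω₂, ω₄, ω₅ }, { ω₃, ω₄, ω₅ }, { ω₁, ω₂, ω₃, ω₄ }, { ω₁, ω₂, ω₃, ω₅ }, { ω₁, ω₂, ω₄, ω₅ }, { ω₁, ω₃, ω₄, ω₅ }, { ω₂, ω₃, ω₄, ω₅ }, X } (|σ(𝒜)| = 32).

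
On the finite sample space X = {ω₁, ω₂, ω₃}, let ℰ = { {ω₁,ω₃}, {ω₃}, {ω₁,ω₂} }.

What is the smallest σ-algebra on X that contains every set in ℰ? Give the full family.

Seed the family with ℰ together with ∅ and X: { {}, {ω₃}, {ω₁,ω₂}, {ω₁,ω₃}, X }.
Step 1 (1 new):
  {ω₂}  = complement {ω₁,ω₃}
  [6 total]
Step 2: 1 new —
  {ω₂,ω₃}  = {ω₃} ∪ {ω₂}
  [7 total]
Step 3 adds 1:
  {ω₁}  = complement {ω₂,ω₃}
  [8 total]
Step 4 adds nothing — fixpoint reached.

Hence σ(ℰ) has 8 members: { {}, {ω₁}, {ω₂}, {ω₃}, {ω₁,ω₂}, {ω₁,ω₃}, {ω₂,ω₃}, X }.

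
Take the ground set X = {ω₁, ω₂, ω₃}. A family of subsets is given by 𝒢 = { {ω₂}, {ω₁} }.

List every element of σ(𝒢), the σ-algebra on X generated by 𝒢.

|σ(𝒢)| = 8.  σ(𝒢) = { {}, {ω₁}, {ω₂}, {ω₃}, {ω₁, ω₂}, {ω₁, ω₃}, {ω₂, ω₃}, X }

Working:
Seed the family with 𝒢 together with ∅ and X: { {}, {ω₁}, {ω₂}, X }.
Iteration 1 adds 3:
  {ω₁, ω₂}  = {ω₂} ∪ {ω₁}
  {ω₁, ω₃}  = complement {ω₂}
  {ω₂, ω₃}  = complement {ω₁}
  (now 7)
Iteration 2: +1 →
  {ω₃}  = complement {ω₁, ω₂}
  (now 8)
Iteration 3: stable.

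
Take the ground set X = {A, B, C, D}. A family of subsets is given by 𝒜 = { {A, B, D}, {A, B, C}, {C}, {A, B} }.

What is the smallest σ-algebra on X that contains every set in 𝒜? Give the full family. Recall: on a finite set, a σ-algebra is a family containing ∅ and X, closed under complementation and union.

σ(𝒜) = { {}, {C}, {D}, {A, B}, {C, D}, {A, B, C}, {A, B, D}, X }

Trace:
Initial family (6 sets): { {}, {C}, {A, B}, {A, B, C}, {A, B, D}, X }.
Iteration 1: +2 →
  {D}  = X∖{A, B, C}
  {C, D}  = X∖{A, B}
  — 8 sets.
Iteration 2: no new sets; the family is a σ-algebra.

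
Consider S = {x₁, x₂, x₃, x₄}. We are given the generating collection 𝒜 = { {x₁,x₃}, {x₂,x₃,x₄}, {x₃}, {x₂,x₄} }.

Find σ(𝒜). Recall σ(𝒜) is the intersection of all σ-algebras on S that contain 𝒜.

|σ(𝒜)| = 8.  σ(𝒜) = { {}, {x₁}, {x₃}, {x₁,x₃}, {x₂,x₄}, {x₁,x₂,x₄}, {x₂,x₃,x₄}, S }

Check:
Seed the family with 𝒜 together with ∅ and S: { {}, {x₃}, {x₁,x₃}, {x₂,x₄}, {x₂,x₃,x₄}, S }.
Pass 1 (2 new):
  {x₁}  = ᶜ of {x₂,x₃,x₄}
  {x₁,x₂,x₄}  = ᶜ of {x₃}
  — 8 sets.
Pass 2: stable.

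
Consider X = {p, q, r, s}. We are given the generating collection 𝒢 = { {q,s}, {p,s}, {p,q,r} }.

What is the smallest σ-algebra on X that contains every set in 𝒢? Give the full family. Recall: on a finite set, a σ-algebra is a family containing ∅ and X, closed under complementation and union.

Seed the family with 𝒢 together with ∅ and X: { {}, {p,s}, {q,s}, {p,q,r}, X }.
Pass 1: 4 new —
  {s}  = X∖{p,q,r}
  {p,r}  = X∖{q,s}
  {q,r}  = X∖{p,s}
  {p,q,s}  = {p,s} ∪ {q,s}
  |family| = 9
Pass 2 adds 3:
  {r}  = X∖{p,q,s}
  {p,r,s}  = {p,s} ∪ {p,r}
  {q,r,s}  = {q,r} ∪ {s}
  |family| = 12
Pass 3 adds 3:
  {p}  = X∖{q,r,s}
  {q}  = X∖{p,r,s}
  {r,s}  = {r} ∪ {s}
  |family| = 15
Pass 4. New:
  {p,q}  = X∖{r,s}
  |family| = 16
Pass 5: closed — nothing new.

|σ(𝒢)| = 16.  σ(𝒢) = { {}, {p}, {q}, {r}, {s}, {p,q}, {p,r}, {p,s}, {q,r}, {q,s}, {r,s}, {p,q,r}, {p,q,s}, {p,r,s}, {q,r,s}, X }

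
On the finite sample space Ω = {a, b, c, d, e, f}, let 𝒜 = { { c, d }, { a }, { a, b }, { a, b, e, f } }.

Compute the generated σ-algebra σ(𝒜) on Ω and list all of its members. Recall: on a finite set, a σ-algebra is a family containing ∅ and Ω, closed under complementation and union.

Answer: σ(𝒜) = { {  }, { a }, { b }, { a, b }, { c, d }, { e, f }, { a, c, d }, { a, e, f }, { b, c, d }, { b, e, f }, { a, b, c, d }, { a, b, e, f }, { c, d, e, f }, { a, c, d, e, f }, { b, c, d, e, f }, Ω }

Trace:
Take S₀ = 𝒜 ∪ {∅, Ω} = { {  }, { a }, { a, b }, { c, d }, { a, b, e, f }, Ω }.
Step 1. New:
  { a, c, d }  = { c, d } ∪ { a }
  { a, b, c, d }  = { c, d } ∪ { a, b }
  { c, d, e, f }  = Ω∖{ a, b }
  { b, c, d, e, f }  = Ω∖{ a }
  |family| = 10
Step 2 adds 3:
  { e, f }  = Ω∖{ a, b, c, d }
  { b, e, f }  = Ω∖{ a, c, d }
  { a, c, d, e, f }  = { c, d, e, f } ∪ { a, c, d }
  |family| = 13
Step 3. New:
  { b }  = Ω∖{ a, c, d, e, f }
  { a, e, f }  = { e, f } ∪ { a }
  |family| = 15
Step 4: 1 new —
  { b, c, d }  = Ω∖{ a, e, f }
  |family| = 16
Step 5 adds nothing — fixpoint reached.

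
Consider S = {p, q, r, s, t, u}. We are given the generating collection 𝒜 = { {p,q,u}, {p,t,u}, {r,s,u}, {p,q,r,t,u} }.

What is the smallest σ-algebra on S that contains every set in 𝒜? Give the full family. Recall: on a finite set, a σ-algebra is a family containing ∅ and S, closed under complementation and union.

Begin from { {}, {p,q,u}, {p,t,u}, {r,s,u}, {p,q,r,t,u}, S } (that is, 𝒜 plus ∅ and S).
Round 1 adds 7:
  {s}  = {p,q,r,t,u}ᶜ
  {p,q,t}  = {r,s,u}ᶜ
  {q,r,s}  = {p,t,u}ᶜ
  {r,s,t}  = {p,q,u}ᶜ
  {p,q,t,u}  = {p,t,u} ∪ {p,q,u}
  {p,q,r,s,u}  = {r,s,u} ∪ {p,q,u}
  {p,r,s,t,u}  = {p,t,u} ∪ {r,s,u}
Round 2: +11 →
  {q}  = {p,r,s,t,u}ᶜ
  {t}  = {p,q,r,s,u}ᶜ
  {r,s}  = {p,q,t,u}ᶜ
  {p,q,s,t}  = {p,q,t} ∪ {s}
  {p,q,s,u}  = {s} ∪ {p,q,u}
  {p,s,t,u}  = {p,t,u} ∪ {s}
  {q,r,s,t}  = {r,s,t} ∪ {q,r,s}
  {q,r,s,u}  = {q,r,s} ∪ {r,s,u}
  {r,s,t,u}  = {r,s,t} ∪ {r,s,u}
  {p,q,r,s,t}  = {r,s,t} ∪ {p,q,t}
  {p,q,s,t,u}  = {s} ∪ {p,q,t,u}
Round 3 adds 12:
  {r}  = {p,q,s,t,u}ᶜ
  {u}  = {p,q,r,s,t}ᶜ
  {p,q}  = {r,s,t,u}ᶜ
  {p,t}  = {q,r,s,u}ᶜ
  {p,u}  = {q,r,s,t}ᶜ
  {q,r}  = {p,s,t,u}ᶜ
  {q,s}  = {q} ∪ {s}
  {q,t}  = {q} ∪ {t}
  {r,t}  = {p,q,s,u}ᶜ
  {r,u}  = {p,q,s,t}ᶜ
  {s,t}  = {t} ∪ {s}
  {q,r,s,t,u}  = {r,s,t} ∪ {q,r,s,u}
Round 4 (24 new):
  {p}  = {q,r,s,t,u}ᶜ
  {q,u}  = {q} ∪ {u}
  {s,u}  = {u} ∪ {s}
  {t,u}  = {u} ∪ {t}
  {p,q,r}  = {p,q} ∪ {r}
  {p,q,s}  = {p,q} ∪ {s}
  {p,r,t}  = {r} ∪ {p,t}
  {p,r,u}  = {p,u} ∪ {r}
  {p,s,t}  = {s,t} ∪ {p,t}
  {p,s,u}  = {p,u} ∪ {s}
  {q,r,t}  = {q,t} ∪ {r}
  {q,r,u}  = {q} ∪ {r,u}
  {q,s,t}  = {q,t} ∪ {s,t}
  {q,s,u}  = {u} ∪ {q,s}
  {q,t,u}  = {q,t} ∪ {u}
  {r,t,u}  = {u} ∪ {r,t}
  {s,t,u}  = {u} ∪ {s,t}
  {p,q,r,s}  = {r,s} ∪ {p,q}
  {p,q,r,t}  = {p,q} ∪ {r,t}
  {p,q,r,u}  = {s,t}ᶜ
  {p,r,s,t}  = {r,s,t} ∪ {p,t}
  {p,r,s,u}  = {q,t}ᶜ
  {p,r,t,u}  = {q,s}ᶜ
  {q,r,t,u}  = {q,t} ∪ {r,u}
Round 5 (4 new):
  {p,r}  = {r} ∪ {p}
  {p,s}  = {q,r,t,u}ᶜ
  {p,r,s}  = {q,t,u}ᶜ
  {q,s,t,u}  = {q,s,u} ∪ {q,t}
Round 6: closed — nothing new.

σ(𝒜) = { {}, {p}, {q}, {r}, {s}, {t}, {u}, {p,q}, {p,r}, {p,s}, {p,t}, {p,u}, {q,r}, {q,s}, {q,t}, {q,u}, {r,s}, {r,t}, {r,u}, {s,t}, {s,u}, {t,u}, {p,q,r}, {p,q,s}, {p,q,t}, {p,q,u}, {p,r,s}, {p,r,t}, {p,r,u}, {p,s,t}, {p,s,u}, {p,t,u}, {q,r,s}, {q,r,t}, {q,r,u}, {q,s,t}, {q,s,u}, {q,t,u}, {r,s,t}, {r,s,u}, {r,t,u}, {s,t,u}, {p,q,r,s}, {p,q,r,t}, {p,q,r,u}, {p,q,s,t}, {p,q,s,u}, {p,q,t,u}, {p,r,s,t}, {p,r,s,u}, {p,r,t,u}, {p,s,t,u}, {q,r,s,t}, {q,r,s,u}, {q,r,t,u}, {q,s,t,u}, {r,s,t,u}, {p,q,r,s,t}, {p,q,r,s,u}, {p,q,r,t,u}, {p,q,s,t,u}, {p,r,s,t,u}, {q,r,s,t,u}, S }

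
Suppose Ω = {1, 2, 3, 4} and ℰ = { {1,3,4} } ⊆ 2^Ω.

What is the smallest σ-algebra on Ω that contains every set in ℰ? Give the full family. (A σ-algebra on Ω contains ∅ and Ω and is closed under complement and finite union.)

|σ(ℰ)| = 4.  σ(ℰ) = { {}, {2}, {1,3,4}, Ω }

Derivation:
Start: ℰ ∪ {∅, Ω} = { {}, {1,3,4}, Ω }.
Pass 1: 1 new —
  {2}  = ᶜ of {1,3,4}
  |family| = 4
Pass 2: closed — nothing new.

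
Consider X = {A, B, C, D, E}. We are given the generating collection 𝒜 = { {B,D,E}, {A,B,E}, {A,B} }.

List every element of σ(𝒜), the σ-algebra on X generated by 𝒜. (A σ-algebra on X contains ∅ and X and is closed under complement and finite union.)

Seed the family with 𝒜 together with ∅ and X: { ∅, {A,B}, {A,B,E}, {B,D,E}, X }.
Pass 1: +4 →
  {A,C}  = X∖{B,D,E}
  {C,D}  = X∖{A,B,E}
  {C,D,E}  = X∖{A,B}
  {A,B,D,E}  = {A,B,E} ∪ {B,D,E}
Pass 2: 7 new —
  {C}  = X∖{A,B,D,E}
  {A,B,C}  = {A,B} ∪ {A,C}
  {A,C,D}  = {C,D} ∪ {A,C}
  {A,B,C,D}  = {C,D} ∪ {A,B}
  {A,B,C,E}  = {A,B,E} ∪ {A,C}
  {A,C,D,E}  = {C,D,E} ∪ {A,C}
  {B,C,D,E}  = {C,D,E} ∪ {B,D,E}
Pass 3: 6 new —
  {A}  = X∖{B,C,D,E}
  {B}  = X∖{A,C,D,E}
  {D}  = X∖{A,B,C,E}
  {E}  = X∖{A,B,C,D}
  {B,E}  = X∖{A,C,D}
  {D,E}  = X∖{A,B,C}
Pass 4: +10 →
  {A,D}  = {D} ∪ {A}
  {A,E}  = {E} ∪ {A}
  {B,C}  = {B} ∪ {C}
  {B,D}  = {B} ∪ {D}
  {C,E}  = {E} ∪ {C}
  {A,B,D}  = {A,B} ∪ {D}
  {A,C,E}  = {E} ∪ {A,C}
  {A,D,E}  = {D,E} ∪ {A}
  {B,C,D}  = {C,D} ∪ {B}
  {B,C,E}  = {B,E} ∪ {C}
Pass 5 adds nothing — fixpoint reached.

Therefore σ(𝒜) = { ∅, {A}, {B}, {C}, {D}, {E}, {A,B}, {A,C}, {A,D}, {A,E}, {B,C}, {B,D}, {B,E}, {C,D}, {C,E}, {D,E}, {A,B,C}, {A,B,D}, {A,B,E}, {A,C,D}, {A,C,E}, {A,D,E}, {B,C,D}, {B,C,E}, {B,D,E}, {C,D,E}, {A,B,C,D}, {A,B,C,E}, {A,B,D,E}, {A,C,D,E}, {B,C,D,E}, X } (|σ(𝒜)| = 32).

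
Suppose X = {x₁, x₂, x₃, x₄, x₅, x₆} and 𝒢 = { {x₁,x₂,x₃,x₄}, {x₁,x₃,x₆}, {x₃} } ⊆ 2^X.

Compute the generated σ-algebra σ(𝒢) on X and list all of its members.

σ(𝒢) = { {}, {x₁}, {x₃}, {x₅}, {x₆}, {x₁,x₃}, {x₁,x₅}, {x₁,x₆}, {x₂,x₄}, {x₃,x₅}, {x₃,x₆}, {x₅,x₆}, {x₁,x₂,x₄}, {x₁,x₃,x₅}, {x₁,x₃,x₆}, {x₁,x₅,x₆}, {x₂,x₃,x₄}, {x₂,x₄,x₅}, {x₂,x₄,x₆}, {x₃,x₅,x₆}, {x₁,x₂,x₃,x₄}, {x₁,x₂,x₄,x₅}, {x₁,x₂,x₄,x₆}, {x₁,x₃,x₅,x₆}, {x₂,x₃,x₄,x₅}, {x₂,x₃,x₄,x₆}, {x₂,x₄,x₅,x₆}, {x₁,x₂,x₃,x₄,x₅}, {x₁,x₂,x₃,x₄,x₆}, {x₁,x₂,x₄,x₅,x₆}, {x₂,x₃,x₄,x₅,x₆}, X }

Check:
Start: 𝒢 ∪ {∅, X} = { {}, {x₃}, {x₁,x₃,x₆}, {x₁,x₂,x₃,x₄}, X }.
Round 1 (4 new):
  {x₅,x₆}  = complement {x₁,x₂,x₃,x₄}
  {x₂,x₄,x₅}  = complement {x₁,x₃,x₆}
  {x₁,x₂,x₃,x₄,x₆}  = {x₁,x₃,x₆} ∪ {x₁,x₂,x₃,x₄}
  {x₁,x₂,x₄,x₅,x₆}  = complement {x₃}
  (now 9)
Round 2. New:
  {x₅}  = complement {x₁,x₂,x₃,x₄,x₆}
  {x₃,x₅,x₆}  = {x₅,x₆} ∪ {x₃}
  {x₁,x₃,x₅,x₆}  = {x₅,x₆} ∪ {x₁,x₃,x₆}
  {x₂,x₃,x₄,x₅}  = {x₃} ∪ {x₂,x₄,x₅}
  {x₂,x₄,x₅,x₆}  = {x₅,x₆} ∪ {x₂,x₄,x₅}
  {x₁,x₂,x₃,x₄,x₅}  = {x₁,x₂,x₃,x₄} ∪ {x₂,x₄,x₅}
  (now 15)
Round 3 (7 new):
  {x₆}  = complement {x₁,x₂,x₃,x₄,x₅}
  {x₁,x₃}  = complement {x₂,x₄,x₅,x₆}
  {x₁,x₆}  = complement {x₂,x₃,x₄,x₅}
  {x₂,x₄}  = complement {x₁,x₃,x₅,x₆}
  {x₃,x₅}  = {x₃} ∪ {x₅}
  {x₁,x₂,x₄}  = complement {x₃,x₅,x₆}
  {x₂,x₃,x₄,x₅,x₆}  = {x₃} ∪ {x₂,x₄,x₅,x₆}
  (now 22)
Round 4 adds 8:
  {x₁}  = complement {x₂,x₃,x₄,x₅,x₆}
  {x₃,x₆}  = {x₆} ∪ {x₃}
  {x₁,x₃,x₅}  = {x₁,x₃} ∪ {x₃,x₅}
  {x₁,x₅,x₆}  = {x₅,x₆} ∪ {x₁,x₆}
  {x₂,x₃,x₄}  = {x₂,x₄} ∪ {x₃}
  {x₂,x₄,x₆}  = {x₂,x₄} ∪ {x₆}
  {x₁,x₂,x₄,x₅}  = {x₂,x₄,x₅} ∪ {x₁,x₂,x₄}
  {x₁,x₂,x₄,x₆}  = complement {x₃,x₅}
  (now 30)
Round 5 (2 new):
  {x₁,x₅}  = {x₅} ∪ {x₁}
  {x₂,x₃,x₄,x₆}  = {x₂,x₄,x₆} ∪ {x₂,x₃,x₄}
  (now 32)
Round 6: already closed under ᶜ and ∪.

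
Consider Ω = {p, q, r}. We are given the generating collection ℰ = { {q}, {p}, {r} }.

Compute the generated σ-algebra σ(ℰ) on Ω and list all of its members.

Answer: σ(ℰ) = { {}, {p}, {q}, {r}, {p,q}, {p,r}, {q,r}, Ω }

Derivation:
Seed the family with ℰ together with ∅ and Ω: { {}, {p}, {q}, {r}, Ω }.
Iteration 1 (3 new):
  {p,q}  = ᶜ of {r}
  {p,r}  = ᶜ of {q}
  {q,r}  = ᶜ of {p}
  [8 total]
Iteration 2 adds nothing — fixpoint reached.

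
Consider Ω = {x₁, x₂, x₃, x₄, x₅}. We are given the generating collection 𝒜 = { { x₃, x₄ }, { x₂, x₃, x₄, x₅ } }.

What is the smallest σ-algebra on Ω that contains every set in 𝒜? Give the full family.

|σ(𝒜)| = 8.  σ(𝒜) = { ∅, { x₁ }, { x₂, x₅ }, { x₃, x₄ }, { x₁, x₂, x₅ }, { x₁, x₃, x₄ }, { x₂, x₃, x₄, x₅ }, Ω }

Derivation:
Seed the family with 𝒜 together with ∅ and Ω: { ∅, { x₃, x₄ }, { x₂, x₃, x₄, x₅ }, Ω }.
Iteration 1 (2 new):
  { x₁ }  = { x₂, x₃, x₄, x₅ }ᶜ
  { x₁, x₂, x₅ }  = { x₃, x₄ }ᶜ
  [6 total]
Iteration 2. New:
  { x₁, x₃, x₄ }  = { x₃, x₄ } ∪ { x₁ }
  [7 total]
Iteration 3 adds 1:
  { x₂, x₅ }  = { x₁, x₃, x₄ }ᶜ
  [8 total]
Iteration 4 adds nothing — fixpoint reached.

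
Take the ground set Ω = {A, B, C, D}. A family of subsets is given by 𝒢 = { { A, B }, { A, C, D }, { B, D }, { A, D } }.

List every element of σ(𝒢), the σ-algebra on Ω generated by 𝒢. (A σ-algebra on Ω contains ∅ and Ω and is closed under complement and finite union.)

Begin from { {  }, { A, B }, { A, D }, { B, D }, { A, C, D }, Ω } (that is, 𝒢 plus ∅ and Ω).
Step 1 adds 5:
  { B }  = Ω∖{ A, C, D }
  { A, C }  = Ω∖{ B, D }
  { B, C }  = Ω∖{ A, D }
  { C, D }  = Ω∖{ A, B }
  { A, B, D }  = { A, D } ∪ { A, B }
Step 2 adds 3:
  { C }  = Ω∖{ A, B, D }
  { A, B, C }  = { A, B } ∪ { B, C }
  { B, C, D }  = { C, D } ∪ { B }
Step 3. New:
  { A }  = Ω∖{ B, C, D }
  { D }  = Ω∖{ A, B, C }
Step 4 adds nothing — fixpoint reached.

Therefore σ(𝒢) = { {  }, { A }, { B }, { C }, { D }, { A, B }, { A, C }, { A, D }, { B, C }, { B, D }, { C, D }, { A, B, C }, { A, B, D }, { A, C, D }, { B, C, D }, Ω } (|σ(𝒢)| = 16).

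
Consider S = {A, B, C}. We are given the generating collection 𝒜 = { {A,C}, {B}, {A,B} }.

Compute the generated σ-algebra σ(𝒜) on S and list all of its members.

Start: 𝒜 ∪ {∅, S} = { {}, {B}, {A,B}, {A,C}, S }.
Iteration 1 adds 1:
  {C}  = {A,B}ᶜ
Iteration 2 (1 new):
  {B,C}  = {C} ∪ {B}
Iteration 3: 1 new —
  {A}  = {B,C}ᶜ
Iteration 4: closed — nothing new.

Hence σ(𝒜) has 8 members: { {}, {A}, {B}, {C}, {A,B}, {A,C}, {B,C}, S }.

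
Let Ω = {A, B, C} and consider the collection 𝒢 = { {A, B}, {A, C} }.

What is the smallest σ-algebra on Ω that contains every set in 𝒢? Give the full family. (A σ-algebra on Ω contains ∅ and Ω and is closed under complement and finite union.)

σ(𝒢) = { ∅, {A}, {B}, {C}, {A, B}, {A, C}, {B, C}, Ω }

Trace:
Start: 𝒢 ∪ {∅, Ω} = { ∅, {A, B}, {A, C}, Ω }.
Round 1: 2 new —
  {B}  = complement {A, C}
  {C}  = complement {A, B}
  (now 6)
Round 2 (1 new):
  {B, C}  = {C} ∪ {B}
  (now 7)
Round 3: +1 →
  {A}  = complement {B, C}
  (now 8)
Round 4: no new sets; the family is a σ-algebra.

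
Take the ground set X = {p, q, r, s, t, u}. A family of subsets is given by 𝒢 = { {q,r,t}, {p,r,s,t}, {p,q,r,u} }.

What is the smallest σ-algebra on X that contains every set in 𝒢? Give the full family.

Start: 𝒢 ∪ {∅, X} = { {}, {q,r,t}, {p,q,r,u}, {p,r,s,t}, X }.
Round 1. New:
  {q,u}  = ᶜ of {p,r,s,t}
  {s,t}  = ᶜ of {p,q,r,u}
  {p,s,u}  = ᶜ of {q,r,t}
  {p,q,r,s,t}  = {q,r,t} ∪ {p,r,s,t}
  {p,q,r,t,u}  = {q,r,t} ∪ {p,q,r,u}
  |family| = 10
Round 2: +9 →
  {s}  = ᶜ of {p,q,r,t,u}
  {u}  = ᶜ of {p,q,r,s,t}
  {p,q,s,u}  = {q,u} ∪ {p,s,u}
  {p,s,t,u}  = {p,s,u} ∪ {s,t}
  {q,r,s,t}  = {s,t} ∪ {q,r,t}
  {q,r,t,u}  = {q,u} ∪ {q,r,t}
  {q,s,t,u}  = {q,u} ∪ {s,t}
  {p,q,r,s,u}  = {p,s,u} ∪ {p,q,r,u}
  {p,r,s,t,u}  = {p,s,u} ∪ {p,r,s,t}
  |family| = 19
Round 3: +12 →
  {q}  = ᶜ of {p,r,s,t,u}
  {t}  = ᶜ of {p,q,r,s,u}
  {p,r}  = ᶜ of {q,s,t,u}
  {p,s}  = ᶜ of {q,r,t,u}
  {p,u}  = ᶜ of {q,r,s,t}
  {q,r}  = ᶜ of {p,s,t,u}
  {r,t}  = ᶜ of {p,q,s,u}
  {s,u}  = {u} ∪ {s}
  {q,s,u}  = {q,u} ∪ {s}
  {s,t,u}  = {s,t} ∪ {u}
  {p,q,s,t,u}  = {p,s,t,u} ∪ {p,q,s,u}
  {q,r,s,t,u}  = {s,t} ∪ {q,r,t,u}
  |family| = 31
Round 4. New:
  {p}  = ᶜ of {q,r,s,t,u}
  {r}  = ᶜ of {p,q,s,t,u}
  {q,s}  = {q} ∪ {s}
  {q,t}  = {q} ∪ {t}
  {t,u}  = {u} ∪ {t}
  {p,q,r}  = ᶜ of {s,t,u}
  {p,q,s}  = {q} ∪ {p,s}
  {p,q,u}  = {p,u} ∪ {q}
  {p,r,s}  = {p,s} ∪ {p,r}
  {p,r,t}  = ᶜ of {q,s,u}
  {p,r,u}  = {p,u} ∪ {p,r}
  {p,s,t}  = {t} ∪ {p,s}
  {p,t,u}  = {p,u} ∪ {t}
  {q,r,s}  = {q,r} ∪ {s}
  {q,r,u}  = {q,u} ∪ {q,r}
  {q,s,t}  = {q} ∪ {s,t}
  {q,t,u}  = {q,u} ∪ {t}
  {r,s,t}  = {s,t} ∪ {r,t}
  {r,t,u}  = {u} ∪ {r,t}
  {p,q,r,s}  = {q,r} ∪ {p,s}
  {p,q,r,t}  = ᶜ of {s,u}
  {p,r,s,u}  = {p,s,u} ∪ {p,r}
  {p,r,t,u}  = {p,u} ∪ {r,t}
  {q,r,s,u}  = {q,s,u} ∪ {q,r}
  {r,s,t,u}  = {r,t} ∪ {s,u}
  |family| = 56
Round 5: +8 →
  {p,q}  = ᶜ of {r,s,t,u}
  {p,t}  = ᶜ of {q,r,s,u}
  {r,s}  = {r} ∪ {s}
  {r,u}  = {r} ∪ {u}
  {p,q,t}  = {p} ∪ {q,t}
  {r,s,u}  = {r} ∪ {s,u}
  {p,q,s,t}  = {q} ∪ {p,s,t}
  {p,q,t,u}  = {p,u} ∪ {q,t}
  |family| = 64
Round 6: closed — nothing new.

|σ(𝒢)| = 64.  σ(𝒢) = { {}, {p}, {q}, {r}, {s}, {t}, {u}, {p,q}, {p,r}, {p,s}, {p,t}, {p,u}, {q,r}, {q,s}, {q,t}, {q,u}, {r,s}, {r,t}, {r,u}, {s,t}, {s,u}, {t,u}, {p,q,r}, {p,q,s}, {p,q,t}, {p,q,u}, {p,r,s}, {p,r,t}, {p,r,u}, {p,s,t}, {p,s,u}, {p,t,u}, {q,r,s}, {q,r,t}, {q,r,u}, {q,s,t}, {q,s,u}, {q,t,u}, {r,s,t}, {r,s,u}, {r,t,u}, {s,t,u}, {p,q,r,s}, {p,q,r,t}, {p,q,r,u}, {p,q,s,t}, {p,q,s,u}, {p,q,t,u}, {p,r,s,t}, {p,r,s,u}, {p,r,t,u}, {p,s,t,u}, {q,r,s,t}, {q,r,s,u}, {q,r,t,u}, {q,s,t,u}, {r,s,t,u}, {p,q,r,s,t}, {p,q,r,s,u}, {p,q,r,t,u}, {p,q,s,t,u}, {p,r,s,t,u}, {q,r,s,t,u}, X }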